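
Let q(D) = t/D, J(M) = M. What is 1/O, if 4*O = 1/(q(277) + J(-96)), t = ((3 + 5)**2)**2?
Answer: -89984/277 ≈ -324.85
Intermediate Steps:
t = 4096 (t = (8**2)**2 = 64**2 = 4096)
q(D) = 4096/D
O = -277/89984 (O = 1/(4*(4096/277 - 96)) = 1/(4*(-22496/277)) = (1/4)*(-277/22496) = -277/89984 ≈ -0.0030783)
1/O = 1/(-277/89984) = -89984/277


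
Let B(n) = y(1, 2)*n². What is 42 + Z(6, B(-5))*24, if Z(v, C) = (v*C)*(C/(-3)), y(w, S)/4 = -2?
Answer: -1919958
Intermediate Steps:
y(w, S) = -8 (y(w, S) = 4*(-2) = -8)
B(n) = -8*n²
Z(v, C) = -v*C²/3 (Z(v, C) = (C*v)*(C*(-⅓)) = (C*v)*(-C/3) = -v*C²/3)
42 + Z(6, B(-5))*24 = 42 - ⅓*6*(-8*(-5)²)²*24 = 42 - ⅓*6*(-8*25)²*24 = 42 - ⅓*6*(-200)²*24 = 42 - ⅓*6*40000*24 = 42 - 80000*24 = 42 - 1920000 = -1919958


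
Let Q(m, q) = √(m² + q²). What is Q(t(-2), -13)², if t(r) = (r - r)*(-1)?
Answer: 169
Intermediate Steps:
t(r) = 0 (t(r) = 0*(-1) = 0)
Q(t(-2), -13)² = (√(0² + (-13)²))² = (√(0 + 169))² = (√169)² = 13² = 169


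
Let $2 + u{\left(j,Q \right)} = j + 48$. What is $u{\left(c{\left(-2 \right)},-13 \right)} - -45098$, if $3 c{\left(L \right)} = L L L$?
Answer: $\frac{135424}{3} \approx 45141.0$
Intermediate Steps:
$c{\left(L \right)} = \frac{L^{3}}{3}$ ($c{\left(L \right)} = \frac{L L L}{3} = \frac{L^{2} L}{3} = \frac{L^{3}}{3}$)
$u{\left(j,Q \right)} = 46 + j$ ($u{\left(j,Q \right)} = -2 + \left(j + 48\right) = -2 + \left(48 + j\right) = 46 + j$)
$u{\left(c{\left(-2 \right)},-13 \right)} - -45098 = \left(46 + \frac{\left(-2\right)^{3}}{3}\right) - -45098 = \left(46 + \frac{1}{3} \left(-8\right)\right) + 45098 = \left(46 - \frac{8}{3}\right) + 45098 = \frac{130}{3} + 45098 = \frac{135424}{3}$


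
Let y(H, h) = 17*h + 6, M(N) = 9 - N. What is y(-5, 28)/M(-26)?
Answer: 482/35 ≈ 13.771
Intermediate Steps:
y(H, h) = 6 + 17*h
y(-5, 28)/M(-26) = (6 + 17*28)/(9 - 1*(-26)) = (6 + 476)/(9 + 26) = 482/35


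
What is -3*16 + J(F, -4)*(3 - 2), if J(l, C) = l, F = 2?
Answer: -46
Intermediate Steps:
-3*16 + J(F, -4)*(3 - 2) = -3*16 + 2*(3 - 2) = -48 + 2*1 = -48 + 2 = -46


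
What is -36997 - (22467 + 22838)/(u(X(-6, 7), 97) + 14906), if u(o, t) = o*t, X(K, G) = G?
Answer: -115328710/3117 ≈ -37000.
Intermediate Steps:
-36997 - (22467 + 22838)/(u(X(-6, 7), 97) + 14906) = -36997 - (22467 + 22838)/(7*97 + 14906) = -36997 - 45305/(679 + 14906) = -36997 - 45305/15585 = -36997 - 1*9061/3117 = -36997 - 9061/3117 = -115328710/3117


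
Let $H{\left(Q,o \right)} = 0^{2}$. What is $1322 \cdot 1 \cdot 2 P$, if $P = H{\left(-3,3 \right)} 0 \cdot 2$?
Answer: $0$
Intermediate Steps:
$H{\left(Q,o \right)} = 0$
$P = 0$ ($P = 0 \cdot 0 \cdot 2 = 0 \cdot 2 = 0$)
$1322 \cdot 1 \cdot 2 P = 1322 \cdot 1 \cdot 2 \cdot 0 = 1322 \cdot 2 \cdot 0 = 1322 \cdot 0 = 0$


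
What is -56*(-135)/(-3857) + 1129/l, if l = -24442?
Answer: -27019439/13467542 ≈ -2.0063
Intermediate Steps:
-56*(-135)/(-3857) + 1129/l = -56*(-135)/(-3857) + 1129/(-24442) = 7560*(-1/3857) + 1129*(-1/24442) = -1080/551 - 1129/24442 = -27019439/13467542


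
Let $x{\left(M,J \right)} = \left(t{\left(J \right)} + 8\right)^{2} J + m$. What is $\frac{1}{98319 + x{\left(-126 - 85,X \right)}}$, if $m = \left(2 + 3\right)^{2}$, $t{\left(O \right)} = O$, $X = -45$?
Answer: $\frac{1}{36739} \approx 2.7219 \cdot 10^{-5}$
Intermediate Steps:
$m = 25$ ($m = 5^{2} = 25$)
$x{\left(M,J \right)} = 25 + J \left(8 + J\right)^{2}$ ($x{\left(M,J \right)} = \left(J + 8\right)^{2} J + 25 = \left(8 + J\right)^{2} J + 25 = J \left(8 + J\right)^{2} + 25 = 25 + J \left(8 + J\right)^{2}$)
$\frac{1}{98319 + x{\left(-126 - 85,X \right)}} = \frac{1}{98319 + \left(25 - 45 \left(8 - 45\right)^{2}\right)} = \frac{1}{98319 + \left(25 - 45 \left(-37\right)^{2}\right)} = \frac{1}{98319 + \left(25 - 61605\right)} = \frac{1}{98319 - 61580} = \frac{1}{36739}$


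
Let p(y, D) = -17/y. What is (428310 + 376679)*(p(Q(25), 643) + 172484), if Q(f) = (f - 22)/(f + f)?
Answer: 415858927378/3 ≈ 1.3862e+11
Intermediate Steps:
Q(f) = (-22 + f)/(2*f) (Q(f) = (-22 + f)/((2*f)) = (-22 + f)*(1/(2*f)) = (-22 + f)/(2*f))
(428310 + 376679)*(p(Q(25), 643) + 172484) = (428310 + 376679)*(-17*50/(-22 + 25) + 172484) = 804989*(-17/((½)*(1/25)*3) + 172484) = 804989*(-17/3/50 + 172484) = 804989*(-17*50/3 + 172484) = 804989*(-850/3 + 172484) = 804989*(516602/3) = 415858927378/3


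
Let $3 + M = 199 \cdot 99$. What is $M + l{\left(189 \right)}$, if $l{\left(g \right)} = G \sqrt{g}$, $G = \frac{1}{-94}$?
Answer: $19698 - \frac{3 \sqrt{21}}{94} \approx 19698.0$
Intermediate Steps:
$G = - \frac{1}{94} \approx -0.010638$
$l{\left(g \right)} = - \frac{\sqrt{g}}{94}$
$M = 19698$ ($M = -3 + 199 \cdot 99 = -3 + 19701 = 19698$)
$M + l{\left(189 \right)} = 19698 - \frac{\sqrt{189}}{94} = 19698 - \frac{3 \sqrt{21}}{94}$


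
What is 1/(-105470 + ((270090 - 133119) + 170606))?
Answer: 1/202107 ≈ 4.9479e-6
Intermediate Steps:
1/(-105470 + ((270090 - 133119) + 170606)) = 1/(-105470 + (136971 + 170606)) = 1/(-105470 + 307577) = 1/202107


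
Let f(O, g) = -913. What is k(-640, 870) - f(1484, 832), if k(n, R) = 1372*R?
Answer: 1194553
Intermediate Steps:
k(-640, 870) - f(1484, 832) = 1372*870 - 1*(-913) = 1193640 + 913 = 1194553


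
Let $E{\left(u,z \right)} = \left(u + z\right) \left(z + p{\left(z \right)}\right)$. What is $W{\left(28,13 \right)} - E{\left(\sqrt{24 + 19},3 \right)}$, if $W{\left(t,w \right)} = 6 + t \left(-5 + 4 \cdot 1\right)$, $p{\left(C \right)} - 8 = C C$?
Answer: $-82 - 20 \sqrt{43} \approx -213.15$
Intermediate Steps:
$p{\left(C \right)} = 8 + C^{2}$ ($p{\left(C \right)} = 8 + C C = 8 + C^{2}$)
$W{\left(t,w \right)} = 6 - t$ ($W{\left(t,w \right)} = 6 + t \left(-5 + 4\right) = 6 + t \left(-1\right) = 6 - t$)
$E{\left(u,z \right)} = \left(u + z\right) \left(8 + z + z^{2}\right)$ ($E{\left(u,z \right)} = \left(u + z\right) \left(z + \left(8 + z^{2}\right)\right) = \left(u + z\right) \left(8 + z + z^{2}\right)$)
$W{\left(28,13 \right)} - E{\left(\sqrt{24 + 19},3 \right)} = \left(6 - 28\right) - \left(3^{2} + \sqrt{24 + 19} \cdot 3 + \sqrt{24 + 19} \left(8 + 3^{2}\right) + 3 \left(8 + 3^{2}\right)\right) = \left(6 - 28\right) - \left(9 + \sqrt{43} \cdot 3 + \sqrt{43} \left(8 + 9\right) + 3 \left(8 + 9\right)\right) = -22 - \left(9 + 3 \sqrt{43} + \sqrt{43} \cdot 17 + 3 \cdot 17\right) = -22 - \left(9 + 3 \sqrt{43} + 17 \sqrt{43} + 51\right) = -22 - \left(60 + 20 \sqrt{43}\right) = -82 - 20 \sqrt{43}$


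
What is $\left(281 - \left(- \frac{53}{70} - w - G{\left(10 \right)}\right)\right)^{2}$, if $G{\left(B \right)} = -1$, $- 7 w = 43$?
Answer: $\frac{369523729}{4900} \approx 75413.0$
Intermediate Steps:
$w = - \frac{43}{7}$ ($w = \left(- \frac{1}{7}\right) 43 = - \frac{43}{7} \approx -6.1429$)
$\left(281 - \left(- \frac{53}{70} - w - G{\left(10 \right)}\right)\right)^{2} = \left(281 - \left(\frac{50}{7} + \frac{106}{-140}\right)\right)^{2} = \left(281 - \frac{447}{70}\right)^{2} = \left(\frac{19223}{70}\right)^{2} = \frac{369523729}{4900}$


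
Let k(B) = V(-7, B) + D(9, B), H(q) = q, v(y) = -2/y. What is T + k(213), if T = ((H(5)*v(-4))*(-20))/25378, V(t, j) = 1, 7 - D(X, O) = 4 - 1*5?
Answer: 114176/12689 ≈ 8.9980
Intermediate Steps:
D(X, O) = 8 (D(X, O) = 7 - (4 - 1*5) = 7 - (4 - 5) = 7 - 1*(-1) = 7 + 1 = 8)
k(B) = 9 (k(B) = 1 + 8 = 9)
T = -25/12689 (T = ((5*(-2/(-4)))*(-20))/25378 = ((5*(-2*(-¼)))*(-20))*(1/25378) = ((5*(½))*(-20))*(1/25378) = ((5/2)*(-20))*(1/25378) = -50*1/25378 = -25/12689 ≈ -0.0019702)
T + k(213) = -25/12689 + 9 = 114176/12689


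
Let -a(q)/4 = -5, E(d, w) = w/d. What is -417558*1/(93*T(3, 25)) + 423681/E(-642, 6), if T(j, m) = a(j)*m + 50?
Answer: -386471285768/8525 ≈ -4.5334e+7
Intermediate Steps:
a(q) = 20 (a(q) = -4*(-5) = 20)
T(j, m) = 50 + 20*m (T(j, m) = 20*m + 50 = 50 + 20*m)
-417558*1/(93*T(3, 25)) + 423681/E(-642, 6) = -417558*1/(93*(50 + 20*25)) + 423681/((6/(-642))) = -417558*1/(93*(50 + 500)) + 423681/((6*(-1/642))) = -417558/(93*550) + 423681/(-1/107) = -417558/51150 + 423681*(-107) = -417558*1/51150 - 45333867 = -69593/8525 - 45333867 = -386471285768/8525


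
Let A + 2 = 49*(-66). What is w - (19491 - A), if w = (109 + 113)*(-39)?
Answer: -31385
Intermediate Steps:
A = -3236 (A = -2 + 49*(-66) = -2 - 3234 = -3236)
w = -8658 (w = 222*(-39) = -8658)
w - (19491 - A) = -8658 - (19491 - 1*(-3236)) = -8658 - (19491 + 3236) = -8658 - 1*22727 = -8658 - 22727 = -31385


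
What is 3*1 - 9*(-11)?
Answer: 102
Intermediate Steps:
3*1 - 9*(-11) = 3 + 99 = 102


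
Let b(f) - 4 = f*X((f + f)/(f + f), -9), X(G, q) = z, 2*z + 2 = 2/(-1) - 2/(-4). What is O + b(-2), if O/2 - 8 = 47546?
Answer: 190231/2 ≈ 95116.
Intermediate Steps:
O = 95108 (O = 16 + 2*47546 = 16 + 95092 = 95108)
z = -7/4 (z = -1 + (2/(-1) - 2/(-4))/2 = -1 + (2*(-1) - 2*(-¼))/2 = -1 + (-2 + ½)/2 = -1 + (½)*(-3/2) = -1 - ¾ = -7/4 ≈ -1.7500)
X(G, q) = -7/4
b(f) = 4 - 7*f/4 (b(f) = 4 + f*(-7/4) = 4 - 7*f/4)
O + b(-2) = 95108 + (4 - 7/4*(-2)) = 95108 + (4 + 7/2) = 95108 + 15/2 = 190231/2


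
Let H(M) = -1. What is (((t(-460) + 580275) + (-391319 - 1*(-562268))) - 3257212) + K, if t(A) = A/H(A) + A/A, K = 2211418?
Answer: -294109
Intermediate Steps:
t(A) = 1 - A (t(A) = A/(-1) + A/A = A*(-1) + 1 = -A + 1 = 1 - A)
(((t(-460) + 580275) + (-391319 - 1*(-562268))) - 3257212) + K = ((((1 - 1*(-460)) + 580275) + (-391319 - 1*(-562268))) - 3257212) + 2211418 = ((((1 + 460) + 580275) + (-391319 + 562268)) - 3257212) + 2211418 = (((461 + 580275) + 170949) - 3257212) + 2211418 = ((580736 + 170949) - 3257212) + 2211418 = (751685 - 3257212) + 2211418 = -2505527 + 2211418 = -294109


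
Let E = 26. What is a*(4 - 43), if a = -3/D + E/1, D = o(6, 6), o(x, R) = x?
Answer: -1989/2 ≈ -994.50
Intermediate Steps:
D = 6
a = 51/2 (a = -3/6 + 26/1 = -3*⅙ + 26*1 = -½ + 26 = 51/2 ≈ 25.500)
a*(4 - 43) = 51*(4 - 43)/2 = (51/2)*(-39) = -1989/2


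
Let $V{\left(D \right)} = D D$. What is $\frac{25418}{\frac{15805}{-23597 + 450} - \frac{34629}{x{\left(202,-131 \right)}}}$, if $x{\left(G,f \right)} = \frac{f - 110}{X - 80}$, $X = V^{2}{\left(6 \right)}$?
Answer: $\frac{141792457486}{974690066003} \approx 0.14547$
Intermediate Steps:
$V{\left(D \right)} = D^{2}$
$X = 1296$ ($X = \left(6^{2}\right)^{2} = 36^{2} = 1296$)
$x{\left(G,f \right)} = - \frac{55}{608} + \frac{f}{1216}$ ($x{\left(G,f \right)} = \frac{f - 110}{1296 - 80} = \frac{-110 + f}{1216} = \left(-110 + f\right) \frac{1}{1216} = - \frac{55}{608} + \frac{f}{1216}$)
$\frac{25418}{\frac{15805}{-23597 + 450} - \frac{34629}{x{\left(202,-131 \right)}}} = \frac{25418}{\frac{15805}{-23597 + 450} - \frac{34629}{- \frac{55}{608} + \frac{1}{1216} \left(-131\right)}} = \frac{25418}{\frac{15805}{-23147} - \frac{34629}{- \frac{55}{608} - \frac{131}{1216}}} = \frac{25418}{15805 \left(- \frac{1}{23147}\right) - \frac{34629}{- \frac{241}{1216}}} = \frac{25418}{- \frac{15805}{23147} - - \frac{42108864}{241}} = \frac{25418}{- \frac{15805}{23147} + \frac{42108864}{241}} = \frac{25418}{\frac{974690066003}{5578427}} = 25418 \cdot \frac{5578427}{974690066003} = \frac{141792457486}{974690066003}$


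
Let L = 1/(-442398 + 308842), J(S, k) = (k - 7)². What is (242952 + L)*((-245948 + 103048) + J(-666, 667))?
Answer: 2374360250732425/33389 ≈ 7.1112e+10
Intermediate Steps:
J(S, k) = (-7 + k)²
L = -1/133556 (L = 1/(-133556) = -1/133556 ≈ -7.4875e-6)
(242952 + L)*((-245948 + 103048) + J(-666, 667)) = (242952 - 1/133556)*((-245948 + 103048) + (-7 + 667)²) = 32447697311*(-142900 + 660²)/133556 = 32447697311*(-142900 + 435600)/133556 = (32447697311/133556)*292700 = 2374360250732425/33389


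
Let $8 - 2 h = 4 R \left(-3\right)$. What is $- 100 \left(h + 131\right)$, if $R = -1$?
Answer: $-12900$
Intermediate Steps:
$h = -2$ ($h = 4 - \frac{4 \left(-1\right) \left(-3\right)}{2} = 4 - \frac{\left(-4\right) \left(-3\right)}{2} = 4 - 6 = -2$)
$- 100 \left(h + 131\right) = - 100 \left(-2 + 131\right) = \left(-100\right) 129 = -12900$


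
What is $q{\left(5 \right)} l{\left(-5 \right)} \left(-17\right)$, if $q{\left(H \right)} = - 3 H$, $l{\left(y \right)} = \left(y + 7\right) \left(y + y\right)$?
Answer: $-5100$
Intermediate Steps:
$l{\left(y \right)} = 2 y \left(7 + y\right)$ ($l{\left(y \right)} = \left(7 + y\right) 2 y = 2 y \left(7 + y\right)$)
$q{\left(5 \right)} l{\left(-5 \right)} \left(-17\right) = \left(-3\right) 5 \cdot 2 \left(-5\right) \left(7 - 5\right) \left(-17\right) = - 15 \cdot 2 \left(-5\right) 2 \left(-17\right) = \left(-15\right) \left(-20\right) \left(-17\right) = 300 \left(-17\right) = -5100$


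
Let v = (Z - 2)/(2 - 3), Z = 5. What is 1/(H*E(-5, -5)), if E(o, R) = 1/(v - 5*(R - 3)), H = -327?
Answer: -37/327 ≈ -0.11315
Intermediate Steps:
v = -3 (v = (5 - 2)/(2 - 3) = 3/(-1) = 3*(-1) = -3)
E(o, R) = 1/(12 - 5*R) (E(o, R) = 1/(-3 - 5*(R - 3)) = 1/(-3 - 5*(-3 + R)) = 1/(-3 + (15 - 5*R)) = 1/(12 - 5*R))
1/(H*E(-5, -5)) = 1/(-(-327)/(-12 + 5*(-5))) = 1/(-(-327)/(-12 - 25)) = 1/(-(-327)/(-37)) = 1/(-(-327)*(-1)/37) = 1/(-327*1/37) = 1/(-327/37) = -37/327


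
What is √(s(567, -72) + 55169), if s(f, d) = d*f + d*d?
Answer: √19529 ≈ 139.75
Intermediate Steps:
s(f, d) = d² + d*f (s(f, d) = d*f + d² = d² + d*f)
√(s(567, -72) + 55169) = √(-72*(-72 + 567) + 55169) = √(-72*495 + 55169) = √(-35640 + 55169) = √19529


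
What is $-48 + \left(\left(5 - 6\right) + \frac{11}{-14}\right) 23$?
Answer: $- \frac{1247}{14} \approx -89.071$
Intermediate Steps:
$-48 + \left(\left(5 - 6\right) + \frac{11}{-14}\right) 23 = -48 + \left(-1 + 11 \left(- \frac{1}{14}\right)\right) 23 = -48 + \left(-1 - \frac{11}{14}\right) 23 = -48 - \frac{575}{14} = - \frac{1247}{14}$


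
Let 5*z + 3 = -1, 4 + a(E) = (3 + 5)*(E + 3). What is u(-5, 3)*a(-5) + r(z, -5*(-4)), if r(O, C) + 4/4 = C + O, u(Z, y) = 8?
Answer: -709/5 ≈ -141.80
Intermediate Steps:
a(E) = 20 + 8*E (a(E) = -4 + (3 + 5)*(E + 3) = -4 + 8*(3 + E) = -4 + (24 + 8*E) = 20 + 8*E)
z = -⅘ (z = -⅗ + (⅕)*(-1) = -⅗ - ⅕ = -⅘ ≈ -0.80000)
r(O, C) = -1 + C + O (r(O, C) = -1 + (C + O) = -1 + C + O)
u(-5, 3)*a(-5) + r(z, -5*(-4)) = 8*(20 + 8*(-5)) + (-1 - 5*(-4) - ⅘) = 8*(20 - 40) + (-1 + 20 - ⅘) = 8*(-20) + 91/5 = -160 + 91/5 = -709/5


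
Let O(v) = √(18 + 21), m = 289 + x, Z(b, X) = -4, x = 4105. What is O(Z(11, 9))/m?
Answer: √39/4394 ≈ 0.0014213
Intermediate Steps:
m = 4394 (m = 289 + 4105 = 4394)
O(v) = √39
O(Z(11, 9))/m = √39/4394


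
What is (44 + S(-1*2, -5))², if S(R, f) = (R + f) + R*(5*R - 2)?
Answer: 3721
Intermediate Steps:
S(R, f) = R + f + R*(-2 + 5*R) (S(R, f) = (R + f) + R*(-2 + 5*R) = R + f + R*(-2 + 5*R))
(44 + S(-1*2, -5))² = (44 + (-5 - (-1)*2 + 5*(-1*2)²))² = (44 + (-5 - 1*(-2) + 5*(-2)²))² = (44 + (-5 + 2 + 5*4))² = (44 + (-5 + 2 + 20))² = (44 + 17)² = 61² = 3721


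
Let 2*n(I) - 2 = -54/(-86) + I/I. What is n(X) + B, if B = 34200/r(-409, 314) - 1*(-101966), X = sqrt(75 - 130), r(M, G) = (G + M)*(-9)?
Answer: 4386336/43 ≈ 1.0201e+5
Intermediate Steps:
r(M, G) = -9*G - 9*M
X = I*sqrt(55) (X = sqrt(-55) = I*sqrt(55) ≈ 7.4162*I)
n(I) = 78/43 (n(I) = 1 + (-54/(-86) + I/I)/2 = 1 + (-54*(-1/86) + 1)/2 = 1 + (27/43 + 1)/2 = 1 + (1/2)*(70/43) = 1 + 35/43 = 78/43)
B = 102006 (B = 34200/(-9*314 - 9*(-409)) - 1*(-101966) = 34200/(-2826 + 3681) + 101966 = 34200/855 + 101966 = 34200*(1/855) + 101966 = 40 + 101966 = 102006)
n(X) + B = 78/43 + 102006 = 4386336/43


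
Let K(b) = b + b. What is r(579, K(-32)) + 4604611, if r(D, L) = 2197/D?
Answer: 2666071966/579 ≈ 4.6046e+6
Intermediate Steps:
K(b) = 2*b
r(579, K(-32)) + 4604611 = 2197/579 + 4604611 = 2666071966/579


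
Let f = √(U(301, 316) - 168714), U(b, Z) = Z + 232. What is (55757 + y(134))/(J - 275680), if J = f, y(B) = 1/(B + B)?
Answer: -514931541420/2545987623961 - 14942877*I*√168166/20367900991688 ≈ -0.20225 - 0.00030085*I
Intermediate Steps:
U(b, Z) = 232 + Z
y(B) = 1/(2*B)
f = I*√168166 (f = √((232 + 316) - 168714) = √(548 - 168714) = √(-168166) = I*√168166 ≈ 410.08*I)
J = I*√168166 ≈ 410.08*I
(55757 + y(134))/(J - 275680) = (55757 + (½)/134)/(I*√168166 - 275680) = (55757 + (½)*(1/134))/(-275680 + I*√168166) = (55757 + 1/268)/(-275680 + I*√168166) = 14942877/(268*(-275680 + I*√168166))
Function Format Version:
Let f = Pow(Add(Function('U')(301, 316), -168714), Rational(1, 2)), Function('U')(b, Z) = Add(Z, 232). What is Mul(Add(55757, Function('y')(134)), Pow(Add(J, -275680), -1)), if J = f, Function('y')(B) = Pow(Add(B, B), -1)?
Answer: Add(Rational(-514931541420, 2545987623961), Mul(Rational(-14942877, 20367900991688), I, Pow(168166, Rational(1, 2)))) ≈ Add(-0.20225, Mul(-0.00030085, I))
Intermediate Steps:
Function('U')(b, Z) = Add(232, Z)
Function('y')(B) = Mul(Rational(1, 2), Pow(B, -1)) (Function('y')(B) = Pow(Mul(2, B), -1) = Mul(Rational(1, 2), Pow(B, -1)))
f = Mul(I, Pow(168166, Rational(1, 2))) (f = Pow(Add(Add(232, 316), -168714), Rational(1, 2)) = Pow(Add(548, -168714), Rational(1, 2)) = Pow(-168166, Rational(1, 2)) = Mul(I, Pow(168166, Rational(1, 2))) ≈ Mul(410.08, I))
J = Mul(I, Pow(168166, Rational(1, 2))) ≈ Mul(410.08, I)
Mul(Add(55757, Function('y')(134)), Pow(Add(J, -275680), -1)) = Mul(Add(55757, Mul(Rational(1, 2), Pow(134, -1))), Pow(Add(Mul(I, Pow(168166, Rational(1, 2))), -275680), -1)) = Mul(Add(55757, Mul(Rational(1, 2), Rational(1, 134))), Pow(Add(-275680, Mul(I, Pow(168166, Rational(1, 2)))), -1)) = Mul(Add(55757, Rational(1, 268)), Pow(Add(-275680, Mul(I, Pow(168166, Rational(1, 2)))), -1)) = Mul(Rational(14942877, 268), Pow(Add(-275680, Mul(I, Pow(168166, Rational(1, 2)))), -1))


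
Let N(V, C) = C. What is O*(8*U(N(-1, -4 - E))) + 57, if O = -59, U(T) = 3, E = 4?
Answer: -1359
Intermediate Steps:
O*(8*U(N(-1, -4 - E))) + 57 = -472*3 + 57 = -59*24 + 57 = -1416 + 57 = -1359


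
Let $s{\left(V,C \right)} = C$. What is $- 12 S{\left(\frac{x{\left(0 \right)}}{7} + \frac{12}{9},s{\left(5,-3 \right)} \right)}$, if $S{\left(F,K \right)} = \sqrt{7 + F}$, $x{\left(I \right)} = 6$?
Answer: $- \frac{4 \sqrt{4053}}{7} \approx -36.379$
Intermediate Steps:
$- 12 S{\left(\frac{x{\left(0 \right)}}{7} + \frac{12}{9},s{\left(5,-3 \right)} \right)} = - 12 \sqrt{7 + \left(\frac{6}{7} + \frac{12}{9}\right)} = - 12 \sqrt{7 + \left(6 \cdot \frac{1}{7} + 12 \cdot \frac{1}{9}\right)} = - 12 \sqrt{7 + \left(\frac{6}{7} + \frac{4}{3}\right)} = - 12 \sqrt{7 + \frac{46}{21}} = - 12 \sqrt{\frac{193}{21}} = - 12 \frac{\sqrt{4053}}{21} = - \frac{4 \sqrt{4053}}{7}$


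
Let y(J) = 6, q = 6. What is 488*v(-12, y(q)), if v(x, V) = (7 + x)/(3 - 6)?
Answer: 2440/3 ≈ 813.33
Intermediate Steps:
v(x, V) = -7/3 - x/3 (v(x, V) = (7 + x)/(-3) = (7 + x)*(-⅓) = -7/3 - x/3)
488*v(-12, y(q)) = 488*(-7/3 - ⅓*(-12)) = 488*(-7/3 + 4) = 488*(5/3) = 2440/3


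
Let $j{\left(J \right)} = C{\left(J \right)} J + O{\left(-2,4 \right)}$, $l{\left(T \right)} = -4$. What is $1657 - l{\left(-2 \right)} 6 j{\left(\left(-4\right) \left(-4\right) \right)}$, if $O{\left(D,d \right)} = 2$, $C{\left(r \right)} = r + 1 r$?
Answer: $13993$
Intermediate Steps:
$C{\left(r \right)} = 2 r$ ($C{\left(r \right)} = r + r = 2 r$)
$j{\left(J \right)} = 2 + 2 J^{2}$ ($j{\left(J \right)} = 2 J J + 2 = 2 J^{2} + 2 = 2 + 2 J^{2}$)
$1657 - l{\left(-2 \right)} 6 j{\left(\left(-4\right) \left(-4\right) \right)} = 1657 - \left(-4\right) 6 \left(2 + 2 \left(\left(-4\right) \left(-4\right)\right)^{2}\right) = 1657 - - 24 \left(2 + 2 \cdot 16^{2}\right) = 1657 - - 24 \left(2 + 2 \cdot 256\right) = 1657 - - 24 \left(2 + 512\right) = 1657 - \left(-24\right) 514 = 1657 - -12336 = 1657 + 12336 = 13993$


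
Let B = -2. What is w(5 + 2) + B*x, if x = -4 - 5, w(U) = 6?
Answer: 24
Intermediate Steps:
x = -9
w(5 + 2) + B*x = 6 - 2*(-9) = 6 + 18 = 24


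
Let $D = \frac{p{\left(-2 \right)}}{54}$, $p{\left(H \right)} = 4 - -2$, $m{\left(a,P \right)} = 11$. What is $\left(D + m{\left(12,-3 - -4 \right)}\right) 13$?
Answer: $\frac{1300}{9} \approx 144.44$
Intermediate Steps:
$p{\left(H \right)} = 6$ ($p{\left(H \right)} = 4 + 2 = 6$)
$D = \frac{1}{9}$ ($D = \frac{6}{54} = 6 \cdot \frac{1}{54} = \frac{1}{9} \approx 0.11111$)
$\left(D + m{\left(12,-3 - -4 \right)}\right) 13 = \left(\frac{1}{9} + 11\right) 13 = \frac{100}{9} \cdot 13 = \frac{1300}{9}$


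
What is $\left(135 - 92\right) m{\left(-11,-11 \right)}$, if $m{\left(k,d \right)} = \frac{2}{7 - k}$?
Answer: $\frac{43}{9} \approx 4.7778$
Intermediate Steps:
$\left(135 - 92\right) m{\left(-11,-11 \right)} = \left(135 - 92\right) \left(- \frac{2}{-7 - 11}\right) = 43 \left(- \frac{2}{-18}\right) = 43 \left(\left(-2\right) \left(- \frac{1}{18}\right)\right) = 43 \cdot \frac{1}{9} = \frac{43}{9}$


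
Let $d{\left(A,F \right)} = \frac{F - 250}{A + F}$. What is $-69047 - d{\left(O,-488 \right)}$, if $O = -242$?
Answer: $- \frac{25202524}{365} \approx -69048.0$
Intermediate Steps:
$d{\left(A,F \right)} = \frac{-250 + F}{A + F}$
$-69047 - d{\left(O,-488 \right)} = -69047 - \frac{-250 - 488}{-242 - 488} = -69047 - \frac{1}{-730} \left(-738\right) = -69047 - \left(- \frac{1}{730}\right) \left(-738\right) = -69047 - \frac{369}{365} = - \frac{25202524}{365}$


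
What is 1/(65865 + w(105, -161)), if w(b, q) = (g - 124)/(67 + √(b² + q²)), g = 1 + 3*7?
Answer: 712595713/46935266673747 + 238*√754/46935266673747 ≈ 1.5183e-5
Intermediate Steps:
g = 22 (g = 1 + 21 = 22)
w(b, q) = -102/(67 + √(b² + q²)) (w(b, q) = (22 - 124)/(67 + √(b² + q²)) = -102/(67 + √(b² + q²)))
1/(65865 + w(105, -161)) = 1/(65865 - 102/(67 + √(105² + (-161)²))) = 1/(65865 - 102/(67 + √(11025 + 25921))) = 1/(65865 - 102/(67 + √36946)) = 1/(65865 - 102/(67 + 7*√754))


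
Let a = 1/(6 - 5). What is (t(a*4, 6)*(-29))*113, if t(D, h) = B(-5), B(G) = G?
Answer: 16385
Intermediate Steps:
a = 1 (a = 1/1 = 1)
t(D, h) = -5
(t(a*4, 6)*(-29))*113 = -5*(-29)*113 = 145*113 = 16385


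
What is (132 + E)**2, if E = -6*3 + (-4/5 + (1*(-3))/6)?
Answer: 1270129/100 ≈ 12701.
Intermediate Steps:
E = -193/10 (E = -18 + (-4*1/5 - 3*1/6) = -18 + (-4/5 - 1/2) = -18 - 13/10 = -193/10 ≈ -19.300)
(132 + E)**2 = (132 - 193/10)**2 = (1127/10)**2 = 1270129/100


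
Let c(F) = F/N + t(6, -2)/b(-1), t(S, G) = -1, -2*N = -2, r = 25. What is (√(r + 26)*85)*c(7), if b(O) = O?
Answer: 680*√51 ≈ 4856.2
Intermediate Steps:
N = 1 (N = -½*(-2) = 1)
c(F) = 1 + F (c(F) = F/1 - 1/(-1) = F*1 - 1*(-1) = F + 1 = 1 + F)
(√(r + 26)*85)*c(7) = (√(25 + 26)*85)*(1 + 7) = (√51*85)*8 = (85*√51)*8 = 680*√51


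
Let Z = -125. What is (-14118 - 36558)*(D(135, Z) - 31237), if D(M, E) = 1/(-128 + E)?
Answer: 400490502312/253 ≈ 1.5830e+9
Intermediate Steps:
(-14118 - 36558)*(D(135, Z) - 31237) = (-14118 - 36558)*(1/(-128 - 125) - 31237) = -50676*(1/(-253) - 31237) = -50676*(-1/253 - 31237) = -50676*(-7902962/253) = 400490502312/253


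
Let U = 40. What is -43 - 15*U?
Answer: -643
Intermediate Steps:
-43 - 15*U = -43 - 15*40 = -43 - 600 = -643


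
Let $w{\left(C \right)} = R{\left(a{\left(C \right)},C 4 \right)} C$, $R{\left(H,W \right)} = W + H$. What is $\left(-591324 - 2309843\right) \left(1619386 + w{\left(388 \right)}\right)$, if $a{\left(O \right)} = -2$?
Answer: $-6442871057262$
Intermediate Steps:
$R{\left(H,W \right)} = H + W$
$w{\left(C \right)} = C \left(-2 + 4 C\right)$ ($w{\left(C \right)} = \left(-2 + C 4\right) C = \left(-2 + 4 C\right) C = C \left(-2 + 4 C\right)$)
$\left(-591324 - 2309843\right) \left(1619386 + w{\left(388 \right)}\right) = \left(-591324 - 2309843\right) \left(1619386 + 2 \cdot 388 \left(-1 + 2 \cdot 388\right)\right) = - 2901167 \left(1619386 + 2 \cdot 388 \left(-1 + 776\right)\right) = - 2901167 \left(1619386 + 2 \cdot 388 \cdot 775\right) = - 2901167 \left(1619386 + 601400\right) = \left(-2901167\right) 2220786 = -6442871057262$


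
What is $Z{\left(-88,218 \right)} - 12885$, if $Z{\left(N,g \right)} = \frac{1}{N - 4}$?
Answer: $- \frac{1185421}{92} \approx -12885.0$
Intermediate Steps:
$Z{\left(N,g \right)} = \frac{1}{-4 + N}$
$Z{\left(-88,218 \right)} - 12885 = \frac{1}{-4 - 88} - 12885 = \frac{1}{-92} - 12885 = - \frac{1}{92} - 12885 = - \frac{1185421}{92}$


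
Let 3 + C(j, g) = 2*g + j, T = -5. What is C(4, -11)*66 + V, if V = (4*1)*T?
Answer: -1406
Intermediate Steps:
C(j, g) = -3 + j + 2*g (C(j, g) = -3 + (2*g + j) = -3 + (j + 2*g) = -3 + j + 2*g)
V = -20 (V = (4*1)*(-5) = 4*(-5) = -20)
C(4, -11)*66 + V = (-3 + 4 + 2*(-11))*66 - 20 = (-3 + 4 - 22)*66 - 20 = -21*66 - 20 = -1386 - 20 = -1406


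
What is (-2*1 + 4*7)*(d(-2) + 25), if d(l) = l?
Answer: 598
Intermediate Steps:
(-2*1 + 4*7)*(d(-2) + 25) = (-2*1 + 4*7)*(-2 + 25) = (-2 + 28)*23 = 26*23 = 598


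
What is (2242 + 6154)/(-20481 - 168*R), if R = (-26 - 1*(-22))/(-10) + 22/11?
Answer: -41980/104421 ≈ -0.40203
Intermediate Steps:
R = 12/5 (R = (-26 + 22)*(-⅒) + 22*(1/11) = -4*(-⅒) + 2 = ⅖ + 2 = 12/5 ≈ 2.4000)
(2242 + 6154)/(-20481 - 168*R) = (2242 + 6154)/(-20481 - 168*12/5) = 8396/(-20481 - 2016/5) = 8396/(-104421/5) = 8396*(-5/104421) = -41980/104421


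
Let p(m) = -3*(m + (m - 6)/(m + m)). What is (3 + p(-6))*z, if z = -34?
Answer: -612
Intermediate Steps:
p(m) = -3*m - 3*(-6 + m)/(2*m) (p(m) = -3*(m + (-6 + m)/((2*m))) = -3*(m + (-6 + m)*(1/(2*m))) = -3*(m + (-6 + m)/(2*m)) = -3*m - 3*(-6 + m)/(2*m))
(3 + p(-6))*z = (3 + (-3/2 - 3*(-6) + 9/(-6)))*(-34) = (3 + (-3/2 + 18 + 9*(-⅙)))*(-34) = (3 + (-3/2 + 18 - 3/2))*(-34) = (3 + 15)*(-34) = 18*(-34) = -612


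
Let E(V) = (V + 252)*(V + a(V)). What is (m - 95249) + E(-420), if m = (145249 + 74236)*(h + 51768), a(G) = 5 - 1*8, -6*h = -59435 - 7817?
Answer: 41467228495/3 ≈ 1.3822e+10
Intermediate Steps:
h = 33626/3 (h = -(-59435 - 7817)/6 = -⅙*(-67252) = 33626/3 ≈ 11209.)
a(G) = -3 (a(G) = 5 - 8 = -3)
m = 41467301050/3 (m = (145249 + 74236)*(33626/3 + 51768) = 219485*(188930/3) = 41467301050/3 ≈ 1.3822e+10)
E(V) = (-3 + V)*(252 + V) (E(V) = (V + 252)*(V - 3) = (252 + V)*(-3 + V) = (-3 + V)*(252 + V))
(m - 95249) + E(-420) = (41467301050/3 - 95249) + (-756 + (-420)² + 249*(-420)) = 41467015303/3 + (-756 + 176400 - 104580) = 41467015303/3 + 71064 = 41467228495/3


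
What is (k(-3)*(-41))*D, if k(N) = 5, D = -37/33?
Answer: 7585/33 ≈ 229.85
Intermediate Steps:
D = -37/33 (D = -37*1/33 = -37/33 ≈ -1.1212)
(k(-3)*(-41))*D = (5*(-41))*(-37/33) = -205*(-37/33) = 7585/33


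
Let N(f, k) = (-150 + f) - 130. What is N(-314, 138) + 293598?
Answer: 293004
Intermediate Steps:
N(f, k) = -280 + f
N(-314, 138) + 293598 = (-280 - 314) + 293598 = -594 + 293598 = 293004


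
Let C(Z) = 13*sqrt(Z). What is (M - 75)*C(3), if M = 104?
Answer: 377*sqrt(3) ≈ 652.98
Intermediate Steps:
(M - 75)*C(3) = (104 - 75)*(13*sqrt(3)) = 29*(13*sqrt(3)) = 377*sqrt(3)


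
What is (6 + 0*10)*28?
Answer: 168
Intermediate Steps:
(6 + 0*10)*28 = (6 + 0)*28 = 6*28 = 168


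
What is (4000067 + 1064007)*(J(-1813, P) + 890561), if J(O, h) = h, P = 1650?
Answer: 4518222527614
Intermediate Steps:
(4000067 + 1064007)*(J(-1813, P) + 890561) = (4000067 + 1064007)*(1650 + 890561) = 5064074*892211 = 4518222527614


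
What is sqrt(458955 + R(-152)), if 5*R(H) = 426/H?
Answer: sqrt(16568255265)/190 ≈ 677.46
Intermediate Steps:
R(H) = 426/(5*H) (R(H) = (426/H)/5 = 426/(5*H))
sqrt(458955 + R(-152)) = sqrt(458955 + (426/5)/(-152)) = sqrt(458955 + (426/5)*(-1/152)) = sqrt(458955 - 213/380) = sqrt(174402687/380) = sqrt(16568255265)/190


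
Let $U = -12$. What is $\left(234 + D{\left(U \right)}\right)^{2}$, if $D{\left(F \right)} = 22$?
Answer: $65536$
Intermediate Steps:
$\left(234 + D{\left(U \right)}\right)^{2} = \left(234 + 22\right)^{2} = 256^{2} = 65536$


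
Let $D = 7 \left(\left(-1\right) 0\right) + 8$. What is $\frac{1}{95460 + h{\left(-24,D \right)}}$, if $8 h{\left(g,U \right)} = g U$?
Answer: $\frac{1}{95436} \approx 1.0478 \cdot 10^{-5}$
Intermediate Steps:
$D = 8$ ($D = 7 \cdot 0 + 8 = 0 + 8 = 8$)
$h{\left(g,U \right)} = \frac{U g}{8}$ ($h{\left(g,U \right)} = \frac{g U}{8} = \frac{U g}{8}$)
$\frac{1}{95460 + h{\left(-24,D \right)}} = \frac{1}{95460 + \frac{1}{8} \cdot 8 \left(-24\right)} = \frac{1}{95460 - 24} = \frac{1}{95436}$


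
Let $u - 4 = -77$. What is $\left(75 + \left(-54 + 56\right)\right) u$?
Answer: $-5621$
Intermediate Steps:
$u = -73$ ($u = 4 - 77 = -73$)
$\left(75 + \left(-54 + 56\right)\right) u = \left(75 + \left(-54 + 56\right)\right) \left(-73\right) = \left(75 + 2\right) \left(-73\right) = 77 \left(-73\right) = -5621$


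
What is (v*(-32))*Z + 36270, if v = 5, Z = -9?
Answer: 37710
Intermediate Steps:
(v*(-32))*Z + 36270 = (5*(-32))*(-9) + 36270 = -160*(-9) + 36270 = 1440 + 36270 = 37710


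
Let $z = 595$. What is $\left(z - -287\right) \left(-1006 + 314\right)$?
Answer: $-610344$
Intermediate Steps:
$\left(z - -287\right) \left(-1006 + 314\right) = \left(595 - -287\right) \left(-1006 + 314\right) = \left(595 + 287\right) \left(-692\right) = 882 \left(-692\right) = -610344$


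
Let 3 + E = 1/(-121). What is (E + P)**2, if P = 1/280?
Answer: 10363036401/1147854400 ≈ 9.0282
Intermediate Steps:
E = -364/121 (E = -3 + 1/(-121) = -3 - 1/121 = -364/121 ≈ -3.0083)
P = 1/280 ≈ 0.0035714
(E + P)**2 = (-364/121 + 1/280)**2 = (-101799/33880)**2 = 10363036401/1147854400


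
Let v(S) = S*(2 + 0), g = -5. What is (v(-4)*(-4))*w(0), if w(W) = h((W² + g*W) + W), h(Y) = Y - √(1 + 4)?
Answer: -32*√5 ≈ -71.554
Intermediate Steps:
v(S) = 2*S (v(S) = S*2 = 2*S)
h(Y) = Y - √5
w(W) = W² - √5 - 4*W (w(W) = ((W² - 5*W) + W) - √5 = (W² - 4*W) - √5 = W² - √5 - 4*W)
(v(-4)*(-4))*w(0) = ((2*(-4))*(-4))*(-√5 + 0*(-4 + 0)) = (-8*(-4))*(-√5 + 0*(-4)) = 32*(-√5 + 0) = 32*(-√5) = -32*√5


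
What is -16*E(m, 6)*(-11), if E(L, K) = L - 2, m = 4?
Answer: 352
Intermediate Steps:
E(L, K) = -2 + L
-16*E(m, 6)*(-11) = -16*(-2 + 4)*(-11) = -16*2*(-11) = -32*(-11) = 352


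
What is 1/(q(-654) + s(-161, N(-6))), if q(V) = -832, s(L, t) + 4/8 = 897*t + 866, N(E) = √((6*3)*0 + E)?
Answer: 134/19315105 - 3588*I*√6/19315105 ≈ 6.9376e-6 - 0.00045502*I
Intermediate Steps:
N(E) = √E (N(E) = √(18*0 + E) = √(0 + E) = √E)
s(L, t) = 1731/2 + 897*t (s(L, t) = -½ + (897*t + 866) = -½ + (866 + 897*t) = 1731/2 + 897*t)
1/(q(-654) + s(-161, N(-6))) = 1/(-832 + (1731/2 + 897*√(-6))) = 1/(-832 + (1731/2 + 897*(I*√6))) = 1/(-832 + (1731/2 + 897*I*√6)) = 1/(67/2 + 897*I*√6)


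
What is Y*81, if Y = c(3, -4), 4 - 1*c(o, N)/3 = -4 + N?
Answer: 2916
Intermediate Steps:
c(o, N) = 24 - 3*N (c(o, N) = 12 - 3*(-4 + N) = 12 + (12 - 3*N) = 24 - 3*N)
Y = 36 (Y = 24 - 3*(-4) = 24 + 12 = 36)
Y*81 = 36*81 = 2916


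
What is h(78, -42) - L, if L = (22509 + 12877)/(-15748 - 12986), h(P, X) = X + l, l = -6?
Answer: -671923/14367 ≈ -46.768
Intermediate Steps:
h(P, X) = -6 + X (h(P, X) = X - 6 = -6 + X)
L = -17693/14367 (L = 35386/(-28734) = 35386*(-1/28734) = -17693/14367 ≈ -1.2315)
h(78, -42) - L = (-6 - 42) - 1*(-17693/14367) = -48 + 17693/14367 = -671923/14367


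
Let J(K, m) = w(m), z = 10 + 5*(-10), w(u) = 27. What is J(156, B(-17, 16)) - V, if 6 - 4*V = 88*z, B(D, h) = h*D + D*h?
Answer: -1709/2 ≈ -854.50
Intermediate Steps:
z = -40 (z = 10 - 50 = -40)
B(D, h) = 2*D*h (B(D, h) = D*h + D*h = 2*D*h)
J(K, m) = 27
V = 1763/2 (V = 3/2 - 22*(-40) = 3/2 - 1/4*(-3520) = 3/2 + 880 = 1763/2 ≈ 881.50)
J(156, B(-17, 16)) - V = 27 - 1*1763/2 = 27 - 1763/2 = -1709/2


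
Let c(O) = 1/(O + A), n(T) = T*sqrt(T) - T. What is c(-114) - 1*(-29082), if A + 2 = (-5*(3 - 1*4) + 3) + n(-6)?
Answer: 51475123/1770 + I*sqrt(6)/1770 ≈ 29082.0 + 0.0013839*I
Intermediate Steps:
n(T) = T**(3/2) - T
A = 12 - 6*I*sqrt(6) (A = -2 + ((-5*(3 - 1*4) + 3) + ((-6)**(3/2) - 1*(-6))) = -2 + ((-5*(3 - 4) + 3) + (-6*I*sqrt(6) + 6)) = -2 + ((-5*(-1) + 3) + (6 - 6*I*sqrt(6))) = -2 + ((5 + 3) + (6 - 6*I*sqrt(6))) = -2 + (8 + (6 - 6*I*sqrt(6))) = -2 + (14 - 6*I*sqrt(6)) = 12 - 6*I*sqrt(6) ≈ 12.0 - 14.697*I)
c(O) = 1/(12 + O - 6*I*sqrt(6)) (c(O) = 1/(O + (12 - 6*I*sqrt(6))) = 1/(12 + O - 6*I*sqrt(6)))
c(-114) - 1*(-29082) = 1/(12 - 114 - 6*I*sqrt(6)) - 1*(-29082) = 1/(-102 - 6*I*sqrt(6)) + 29082 = 29082 + 1/(-102 - 6*I*sqrt(6))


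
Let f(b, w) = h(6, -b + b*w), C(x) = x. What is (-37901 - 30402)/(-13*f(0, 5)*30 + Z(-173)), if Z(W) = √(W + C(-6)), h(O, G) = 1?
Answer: 26638170/152279 + 68303*I*√179/152279 ≈ 174.93 + 6.001*I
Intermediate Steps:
f(b, w) = 1
Z(W) = √(-6 + W) (Z(W) = √(W - 6) = √(-6 + W))
(-37901 - 30402)/(-13*f(0, 5)*30 + Z(-173)) = (-37901 - 30402)/(-13*1*30 + √(-6 - 173)) = -68303/(-13*30 + √(-179)) = -68303/(-390 + I*√179)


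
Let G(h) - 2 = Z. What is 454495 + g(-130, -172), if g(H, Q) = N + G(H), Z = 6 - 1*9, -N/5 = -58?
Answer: 454784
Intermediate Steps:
N = 290 (N = -5*(-58) = 290)
Z = -3 (Z = 6 - 9 = -3)
G(h) = -1 (G(h) = 2 - 3 = -1)
g(H, Q) = 289 (g(H, Q) = 290 - 1 = 289)
454495 + g(-130, -172) = 454495 + 289 = 454784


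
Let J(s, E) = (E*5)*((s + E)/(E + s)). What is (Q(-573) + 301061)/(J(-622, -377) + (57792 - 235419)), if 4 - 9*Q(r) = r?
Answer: -1355063/807804 ≈ -1.6775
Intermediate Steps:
Q(r) = 4/9 - r/9
J(s, E) = 5*E (J(s, E) = (5*E)*((E + s)/(E + s)) = (5*E)*1 = 5*E)
(Q(-573) + 301061)/(J(-622, -377) + (57792 - 235419)) = ((4/9 - 1/9*(-573)) + 301061)/(5*(-377) + (57792 - 235419)) = ((4/9 + 191/3) + 301061)/(-1885 - 177627) = (577/9 + 301061)/(-179512) = (2710126/9)*(-1/179512) = -1355063/807804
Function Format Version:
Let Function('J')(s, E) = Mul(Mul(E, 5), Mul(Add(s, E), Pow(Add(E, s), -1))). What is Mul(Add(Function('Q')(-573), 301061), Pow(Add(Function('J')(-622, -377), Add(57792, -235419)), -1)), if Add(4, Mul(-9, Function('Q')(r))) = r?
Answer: Rational(-1355063, 807804) ≈ -1.6775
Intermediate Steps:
Function('Q')(r) = Add(Rational(4, 9), Mul(Rational(-1, 9), r))
Function('J')(s, E) = Mul(5, E) (Function('J')(s, E) = Mul(Mul(5, E), Mul(Add(E, s), Pow(Add(E, s), -1))) = Mul(Mul(5, E), 1) = Mul(5, E))
Mul(Add(Function('Q')(-573), 301061), Pow(Add(Function('J')(-622, -377), Add(57792, -235419)), -1)) = Mul(Add(Add(Rational(4, 9), Mul(Rational(-1, 9), -573)), 301061), Pow(Add(Mul(5, -377), Add(57792, -235419)), -1)) = Mul(Add(Add(Rational(4, 9), Rational(191, 3)), 301061), Pow(Add(-1885, -177627), -1)) = Mul(Add(Rational(577, 9), 301061), Pow(-179512, -1)) = Mul(Rational(2710126, 9), Rational(-1, 179512)) = Rational(-1355063, 807804)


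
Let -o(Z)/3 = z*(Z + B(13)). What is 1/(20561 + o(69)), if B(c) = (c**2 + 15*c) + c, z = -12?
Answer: 1/36617 ≈ 2.7310e-5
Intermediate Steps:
B(c) = c**2 + 16*c
o(Z) = 13572 + 36*Z (o(Z) = -(-36)*(Z + 13*(16 + 13)) = -(-36)*(Z + 13*29) = -(-36)*(Z + 377) = -(-36)*(377 + Z) = -3*(-4524 - 12*Z) = 13572 + 36*Z)
1/(20561 + o(69)) = 1/(20561 + (13572 + 36*69)) = 1/(20561 + (13572 + 2484)) = 1/(20561 + 16056) = 1/36617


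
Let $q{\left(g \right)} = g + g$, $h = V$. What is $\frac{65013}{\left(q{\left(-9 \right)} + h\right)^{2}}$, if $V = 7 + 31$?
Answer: $\frac{65013}{400} \approx 162.53$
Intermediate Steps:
$V = 38$
$h = 38$
$q{\left(g \right)} = 2 g$
$\frac{65013}{\left(q{\left(-9 \right)} + h\right)^{2}} = \frac{65013}{\left(2 \left(-9\right) + 38\right)^{2}} = \frac{65013}{\left(-18 + 38\right)^{2}} = \frac{65013}{20^{2}} = \frac{65013}{400}$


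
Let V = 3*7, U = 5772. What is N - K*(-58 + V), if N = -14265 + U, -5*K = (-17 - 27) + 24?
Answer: -8345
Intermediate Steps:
V = 21
K = 4 (K = -((-17 - 27) + 24)/5 = -(-44 + 24)/5 = -⅕*(-20) = 4)
N = -8493 (N = -14265 + 5772 = -8493)
N - K*(-58 + V) = -8493 - 4*(-58 + 21) = -8493 - 4*(-37) = -8493 - 1*(-148) = -8493 + 148 = -8345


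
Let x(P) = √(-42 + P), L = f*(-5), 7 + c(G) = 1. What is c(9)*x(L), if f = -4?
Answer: -6*I*√22 ≈ -28.142*I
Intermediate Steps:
c(G) = -6 (c(G) = -7 + 1 = -6)
L = 20 (L = -4*(-5) = 20)
c(9)*x(L) = -6*√(-42 + 20) = -6*I*√22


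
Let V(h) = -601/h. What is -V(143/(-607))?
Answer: -364807/143 ≈ -2551.1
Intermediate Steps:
-V(143/(-607)) = -(-601)/(143/(-607)) = -(-601)/(143*(-1/607)) = -(-601)/(-143/607) = -(-601)*(-607)/143 = -1*364807/143 = -364807/143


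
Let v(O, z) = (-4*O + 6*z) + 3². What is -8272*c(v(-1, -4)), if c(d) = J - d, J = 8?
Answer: -157168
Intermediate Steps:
v(O, z) = 9 - 4*O + 6*z (v(O, z) = (-4*O + 6*z) + 9 = 9 - 4*O + 6*z)
c(d) = 8 - d
-8272*c(v(-1, -4)) = -8272*(8 - (9 - 4*(-1) + 6*(-4))) = -8272*(8 - (9 + 4 - 24)) = -8272*(8 - 1*(-11)) = -8272*(8 + 11) = -8272*19 = -157168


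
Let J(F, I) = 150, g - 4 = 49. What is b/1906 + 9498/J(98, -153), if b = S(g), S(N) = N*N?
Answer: 3087423/47650 ≈ 64.794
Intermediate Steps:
g = 53 (g = 4 + 49 = 53)
S(N) = N²
b = 2809 (b = 53² = 2809)
b/1906 + 9498/J(98, -153) = 2809/1906 + 9498/150 = 2809*(1/1906) + 9498*(1/150) = 2809/1906 + 1583/25 = 3087423/47650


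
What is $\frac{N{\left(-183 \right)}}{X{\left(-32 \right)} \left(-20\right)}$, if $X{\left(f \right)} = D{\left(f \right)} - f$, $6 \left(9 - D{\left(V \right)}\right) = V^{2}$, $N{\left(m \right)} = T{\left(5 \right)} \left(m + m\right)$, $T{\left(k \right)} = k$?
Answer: $- \frac{549}{778} \approx -0.70566$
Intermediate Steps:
$N{\left(m \right)} = 10 m$ ($N{\left(m \right)} = 5 \left(m + m\right) = 5 \cdot 2 m = 10 m$)
$D{\left(V \right)} = 9 - \frac{V^{2}}{6}$
$X{\left(f \right)} = 9 - f - \frac{f^{2}}{6}$ ($X{\left(f \right)} = \left(9 - \frac{f^{2}}{6}\right) - f = 9 - f - \frac{f^{2}}{6}$)
$\frac{N{\left(-183 \right)}}{X{\left(-32 \right)} \left(-20\right)} = \frac{10 \left(-183\right)}{\left(9 - -32 - \frac{\left(-32\right)^{2}}{6}\right) \left(-20\right)} = - \frac{1830}{\left(9 + 32 - \frac{512}{3}\right) \left(-20\right)} = - \frac{1830}{\left(- \frac{389}{3}\right) \left(-20\right)} = - \frac{1830}{\frac{7780}{3}} = \left(-1830\right) \frac{3}{7780} = - \frac{549}{778}$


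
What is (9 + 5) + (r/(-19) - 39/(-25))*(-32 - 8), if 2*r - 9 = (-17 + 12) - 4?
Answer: -242/5 ≈ -48.400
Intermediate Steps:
r = 0 (r = 9/2 + ((-17 + 12) - 4)/2 = 9/2 + (-5 - 4)/2 = 9/2 + (½)*(-9) = 9/2 - 9/2 = 0)
(9 + 5) + (r/(-19) - 39/(-25))*(-32 - 8) = (9 + 5) + (0/(-19) - 39/(-25))*(-32 - 8) = 14 + (0*(-1/19) - 39*(-1/25))*(-40) = 14 + (0 + 39/25)*(-40) = 14 + (39/25)*(-40) = 14 - 312/5 = -242/5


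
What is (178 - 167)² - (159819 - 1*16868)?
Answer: -142830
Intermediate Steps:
(178 - 167)² - (159819 - 1*16868) = 11² - (159819 - 16868) = 121 - 1*142951 = 121 - 142951 = -142830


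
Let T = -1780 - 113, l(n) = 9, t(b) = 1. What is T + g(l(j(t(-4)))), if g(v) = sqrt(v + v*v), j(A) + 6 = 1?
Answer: -1893 + 3*sqrt(10) ≈ -1883.5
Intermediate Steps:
j(A) = -5 (j(A) = -6 + 1 = -5)
T = -1893
g(v) = sqrt(v + v**2)
T + g(l(j(t(-4)))) = -1893 + sqrt(9*(1 + 9)) = -1893 + sqrt(9*10) = -1893 + sqrt(90) = -1893 + 3*sqrt(10)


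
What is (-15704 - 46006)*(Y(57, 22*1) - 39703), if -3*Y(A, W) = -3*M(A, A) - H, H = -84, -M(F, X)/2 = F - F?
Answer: 2451800010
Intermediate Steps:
M(F, X) = 0 (M(F, X) = -2*(F - F) = -2*0 = 0)
Y(A, W) = -28 (Y(A, W) = -(-3*0 - 1*(-84))/3 = -(0 + 84)/3 = -1/3*84 = -28)
(-15704 - 46006)*(Y(57, 22*1) - 39703) = (-15704 - 46006)*(-28 - 39703) = -61710*(-39731) = 2451800010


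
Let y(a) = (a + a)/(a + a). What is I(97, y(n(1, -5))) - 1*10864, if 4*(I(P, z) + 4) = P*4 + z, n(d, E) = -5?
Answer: -43083/4 ≈ -10771.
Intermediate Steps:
y(a) = 1 (y(a) = (2*a)/((2*a)) = (2*a)*(1/(2*a)) = 1)
I(P, z) = -4 + P + z/4 (I(P, z) = -4 + (P*4 + z)/4 = -4 + (4*P + z)/4 = -4 + (z + 4*P)/4 = -4 + (P + z/4) = -4 + P + z/4)
I(97, y(n(1, -5))) - 1*10864 = (-4 + 97 + (¼)*1) - 1*10864 = (-4 + 97 + ¼) - 10864 = 373/4 - 10864 = -43083/4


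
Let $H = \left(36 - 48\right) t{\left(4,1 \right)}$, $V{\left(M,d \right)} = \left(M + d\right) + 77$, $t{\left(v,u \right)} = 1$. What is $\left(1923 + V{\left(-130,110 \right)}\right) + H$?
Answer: $1968$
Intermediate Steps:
$V{\left(M,d \right)} = 77 + M + d$
$H = -12$ ($H = \left(36 - 48\right) 1 = \left(-12\right) 1 = -12$)
$\left(1923 + V{\left(-130,110 \right)}\right) + H = \left(1923 + \left(77 - 130 + 110\right)\right) - 12 = \left(1923 + 57\right) - 12 = 1980 - 12 = 1968$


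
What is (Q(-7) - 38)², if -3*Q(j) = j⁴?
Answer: 6325225/9 ≈ 7.0280e+5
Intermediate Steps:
Q(j) = -j⁴/3
(Q(-7) - 38)² = (-⅓*(-7)⁴ - 38)² = (-⅓*2401 - 38)² = (-2401/3 - 38)² = (-2515/3)² = 6325225/9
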